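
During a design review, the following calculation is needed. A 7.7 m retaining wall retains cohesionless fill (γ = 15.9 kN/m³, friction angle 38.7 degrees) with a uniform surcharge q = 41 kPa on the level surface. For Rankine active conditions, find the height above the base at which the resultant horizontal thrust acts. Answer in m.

3.08 m

K_a = 0.2306.
Triangular part P₁ = ½K_aγH² = 108.7 at H/3 = 2.567 m; rectangular part P₂ = K_a q H = 72.80 at H/2 = 3.850 m.
ȳ = (P₁·2.567 + P₂·3.850)/(P₁+P₂) = 3.081 m.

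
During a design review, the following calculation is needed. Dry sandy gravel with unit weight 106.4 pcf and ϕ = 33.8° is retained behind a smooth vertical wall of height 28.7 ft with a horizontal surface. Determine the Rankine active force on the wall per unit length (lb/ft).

K_a = tan²(45° − φ/2) = 0.2851.
P_a = ½ K_a γ H² = 0.5 × 0.2851 × 106.4 × 28.7² = 12490 lb/ft.

12500 lb/ft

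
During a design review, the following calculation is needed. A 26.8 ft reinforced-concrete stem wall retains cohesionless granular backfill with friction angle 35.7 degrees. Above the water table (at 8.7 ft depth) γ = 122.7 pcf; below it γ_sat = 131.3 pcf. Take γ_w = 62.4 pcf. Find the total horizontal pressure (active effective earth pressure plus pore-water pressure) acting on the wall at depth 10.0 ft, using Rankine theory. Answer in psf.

385 psf

K_a = (1 − sin φ)/(1 + sin φ) = 0.2630.
γ' = 131.3 − 62.4 = 68.90 pcf.
Effective vertical stress at 10.0 ft: σ'_v = 122.7×8.7 + 68.90×1.30 = 1157 psf.
σ'_h = K_a σ'_v = 0.2630 × 1157 = 304.3 psf; u = γ_w × 1.30 = 81.12 psf.
Total σ_h = 304.3 + 81.12 = 385.4 psf.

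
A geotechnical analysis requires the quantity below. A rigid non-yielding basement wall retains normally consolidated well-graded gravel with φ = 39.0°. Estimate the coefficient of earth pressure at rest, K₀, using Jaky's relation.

K₀ = 1 − sin φ' = 1 − sin 39.0° = 0.3707.

0.371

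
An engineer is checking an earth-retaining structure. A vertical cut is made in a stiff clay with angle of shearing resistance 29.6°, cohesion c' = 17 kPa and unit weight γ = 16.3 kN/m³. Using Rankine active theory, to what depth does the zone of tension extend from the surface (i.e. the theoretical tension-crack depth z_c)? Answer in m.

K_a = tan²(45° − 29.6°/2) = 0.3387; √K_a = 0.5820.
The active pressure is zero where K_a γ z = 2c√K_a, so z_c = 2c/(γ√K_a) = 2×17/(16.3×0.5820) = 3.584 m.

3.58 m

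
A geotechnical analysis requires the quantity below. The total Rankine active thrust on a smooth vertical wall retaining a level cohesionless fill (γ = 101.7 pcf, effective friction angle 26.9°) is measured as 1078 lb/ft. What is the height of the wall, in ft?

K_a = 0.3770. P_a = ½ K_a γ H² ⇒ H = √(2P_a/(K_a γ)).
H = √(2×1078/(0.3770×101.7)) = 7.499 ft.

7.50 ft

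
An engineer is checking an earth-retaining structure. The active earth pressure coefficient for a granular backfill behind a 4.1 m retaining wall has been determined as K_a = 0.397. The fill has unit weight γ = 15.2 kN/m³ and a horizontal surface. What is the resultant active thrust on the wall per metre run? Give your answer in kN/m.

50.7 kN/m

P = ½ K_a γ H² = 0.5 × 0.397 × 15.2 × 4.1² = 50.72 kN/m.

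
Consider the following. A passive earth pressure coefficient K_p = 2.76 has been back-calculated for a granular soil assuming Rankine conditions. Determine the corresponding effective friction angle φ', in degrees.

K_p = (1+sin φ)/(1−sin φ) ⇒ sin φ = (K_p − 1)/(K_p + 1) = 0.4681.
φ = arcsin(0.4681) = 27.91°.

27.9°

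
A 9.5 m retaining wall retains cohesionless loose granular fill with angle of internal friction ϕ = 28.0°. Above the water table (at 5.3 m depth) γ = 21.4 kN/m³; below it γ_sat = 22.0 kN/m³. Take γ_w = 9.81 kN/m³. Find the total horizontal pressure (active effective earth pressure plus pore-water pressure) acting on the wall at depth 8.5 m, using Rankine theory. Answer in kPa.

86.4 kPa

K_a = (1 − sin φ)/(1 + sin φ) = 0.3610.
γ' = 22.0 − 9.81 = 12.19 kN/m³.
Effective vertical stress at 8.5 m: σ'_v = 21.4×5.3 + 12.19×3.20 = 152.4 kPa.
σ'_h = K_a σ'_v = 0.3610 × 152.4 = 55.03 kPa; u = γ_w × 3.20 = 31.39 kPa.
Total σ_h = 55.03 + 31.39 = 86.42 kPa.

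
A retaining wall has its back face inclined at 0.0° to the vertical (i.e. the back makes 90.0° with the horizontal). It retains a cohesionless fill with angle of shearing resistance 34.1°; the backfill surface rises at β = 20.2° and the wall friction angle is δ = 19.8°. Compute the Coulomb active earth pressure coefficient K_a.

K_a = sin²(α+φ) / [sin²α · sin(α−δ) · (1 + √{sin(φ+δ)sin(φ−β) / (sin(α−δ)sin(α+β))})²].
With α = 90.0°, φ = 34.1°, δ = 19.8°, β = 20.2°: K_a = 0.3378.

0.338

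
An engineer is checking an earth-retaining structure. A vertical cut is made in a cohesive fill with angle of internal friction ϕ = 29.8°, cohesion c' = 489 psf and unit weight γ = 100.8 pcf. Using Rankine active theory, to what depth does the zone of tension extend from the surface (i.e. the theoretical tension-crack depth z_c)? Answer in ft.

16.7 ft

K_a = tan²(45° − 29.8°/2) = 0.3360; √K_a = 0.5797.
The active pressure is zero where K_a γ z = 2c√K_a, so z_c = 2c/(γ√K_a) = 2×489/(100.8×0.5797) = 16.74 ft.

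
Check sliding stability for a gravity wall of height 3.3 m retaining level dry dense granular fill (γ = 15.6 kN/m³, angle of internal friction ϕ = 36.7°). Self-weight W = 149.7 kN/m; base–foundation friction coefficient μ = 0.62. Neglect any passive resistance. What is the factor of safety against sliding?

K_a = tan²(45° − 36.7°/2) = 0.2519.
P_a = ½K_aγH² = 0.5×0.2519×15.6×3.3² = 21.39 kN/m, acting at H/3 = 1.100 m above the base.
FS_sliding = μW / P_a = 0.62×149.7 / 21.39 = 4.338.

4.34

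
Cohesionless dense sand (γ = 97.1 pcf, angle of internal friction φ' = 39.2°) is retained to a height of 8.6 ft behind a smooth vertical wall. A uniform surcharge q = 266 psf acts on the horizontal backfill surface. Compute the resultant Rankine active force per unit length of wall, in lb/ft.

K_a = tan²(45° − φ/2) = 0.2255.
Soil triangle: ½ K_a γ H² = 0.5×0.2255×97.1×8.6² = 809.6 lb/ft.
Surcharge rectangle: K_a q H = 0.2255×266×8.6 = 515.8 lb/ft.
Total = 809.6 + 515.8 = 1325 lb/ft.

1330 lb/ft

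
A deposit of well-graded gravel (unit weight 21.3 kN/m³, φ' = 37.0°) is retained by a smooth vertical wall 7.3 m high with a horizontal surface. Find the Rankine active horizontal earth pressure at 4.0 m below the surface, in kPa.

K_a = (1 − sin φ)/(1 + sin φ) = 0.2486.
σ_h = K_a γ z = 0.2486 × 21.3 × 4.0 = 21.18 kPa.

21.2 kPa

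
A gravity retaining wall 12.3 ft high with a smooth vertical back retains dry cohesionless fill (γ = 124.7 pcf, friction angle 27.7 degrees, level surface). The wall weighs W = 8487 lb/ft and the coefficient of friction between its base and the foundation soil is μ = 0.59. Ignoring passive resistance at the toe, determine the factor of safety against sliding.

K_a = tan²(45° − 27.7°/2) = 0.3653.
P_a = ½K_aγH² = 0.5×0.3653×124.7×12.3² = 3446 lb/ft, acting at H/3 = 4.100 ft above the base.
FS_sliding = μW / P_a = 0.59×8487 / 3446 = 1.453.

1.45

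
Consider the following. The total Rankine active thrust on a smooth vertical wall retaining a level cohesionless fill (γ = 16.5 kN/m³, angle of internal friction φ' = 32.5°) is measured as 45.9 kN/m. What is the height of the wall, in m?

K_a = 0.3010. P_a = ½ K_a γ H² ⇒ H = √(2P_a/(K_a γ)).
H = √(2×45.9/(0.3010×16.5)) = 4.299 m.

4.30 m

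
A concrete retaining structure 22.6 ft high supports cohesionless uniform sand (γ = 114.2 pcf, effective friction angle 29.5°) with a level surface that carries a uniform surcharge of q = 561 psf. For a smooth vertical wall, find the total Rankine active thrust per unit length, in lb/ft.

14200 lb/ft

K_a = tan²(45° − φ/2) = 0.3401.
Soil triangle: ½ K_a γ H² = 0.5×0.3401×114.2×22.6² = 9919 lb/ft.
Surcharge rectangle: K_a q H = 0.3401×561×22.6 = 4312 lb/ft.
Total = 9919 + 4312 = 14230 lb/ft.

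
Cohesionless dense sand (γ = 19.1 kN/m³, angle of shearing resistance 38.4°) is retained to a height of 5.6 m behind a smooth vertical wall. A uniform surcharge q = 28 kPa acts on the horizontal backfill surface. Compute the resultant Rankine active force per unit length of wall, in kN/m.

107 kN/m

K_a = tan²(45° − φ/2) = 0.2337.
Soil triangle: ½ K_a γ H² = 0.5×0.2337×19.1×5.6² = 69.99 kN/m.
Surcharge rectangle: K_a q H = 0.2337×28×5.6 = 36.64 kN/m.
Total = 69.99 + 36.64 = 106.6 kN/m.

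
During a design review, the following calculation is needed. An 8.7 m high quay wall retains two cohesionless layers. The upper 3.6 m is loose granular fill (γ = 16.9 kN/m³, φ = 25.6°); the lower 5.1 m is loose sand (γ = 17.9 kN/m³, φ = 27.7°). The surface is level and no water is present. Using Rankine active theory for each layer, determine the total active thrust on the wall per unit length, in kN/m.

K_a1 = tan²(45°−25.6°/2) = 0.3966; K_a2 = tan²(45°−27.7°/2) = 0.3653.
Layer 1: σ at base = K_a1 γ₁ h₁ = 24.13 kPa; P₁ = ½×24.13×3.6 = 43.43.
Layer 2: σ_v at top = γ₁h₁ = 60.84; σ_h top = K_a2×60.84 = 22.23; σ_h base = K_a2×(60.84+17.9×5.1) = 55.58.
P₂ = ½(22.23+55.58)×5.1 = 198.4. Total P_a = 43.43+198.4 = 241.8 kN/m.

242 kN/m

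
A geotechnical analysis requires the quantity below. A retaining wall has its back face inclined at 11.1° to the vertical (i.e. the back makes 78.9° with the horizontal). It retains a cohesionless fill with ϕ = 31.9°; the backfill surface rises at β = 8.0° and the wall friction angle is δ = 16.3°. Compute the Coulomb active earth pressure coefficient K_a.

K_a = sin²(α+φ) / [sin²α · sin(α−δ) · (1 + √{sin(φ+δ)sin(φ−β) / (sin(α−δ)sin(α+β))})²].
With α = 78.9°, φ = 31.9°, δ = 16.3°, β = 8.0°: K_a = 0.4076.

0.408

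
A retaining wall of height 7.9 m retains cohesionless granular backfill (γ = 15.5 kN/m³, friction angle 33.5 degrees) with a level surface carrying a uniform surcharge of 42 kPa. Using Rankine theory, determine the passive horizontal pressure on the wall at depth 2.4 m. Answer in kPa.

K_p = (1 + sin φ)/(1 − sin φ) = 3.464.
σ_v = γz + q = 15.5 × 2.4 + 42 = 79.20 kPa.
σ_h = K_p σ_v = 3.464 × 79.20 = 274.3 kPa.

274 kPa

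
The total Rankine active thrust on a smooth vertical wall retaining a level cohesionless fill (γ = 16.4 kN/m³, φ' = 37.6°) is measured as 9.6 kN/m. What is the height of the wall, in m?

K_a = 0.2421. P_a = ½ K_a γ H² ⇒ H = √(2P_a/(K_a γ)).
H = √(2×9.6/(0.2421×16.4)) = 2.199 m.

2.20 m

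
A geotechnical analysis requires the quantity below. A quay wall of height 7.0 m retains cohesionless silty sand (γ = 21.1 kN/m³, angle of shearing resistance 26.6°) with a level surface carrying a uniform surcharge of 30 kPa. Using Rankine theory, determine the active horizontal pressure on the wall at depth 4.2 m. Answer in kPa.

K_a = (1 − sin φ)/(1 + sin φ) = 0.3814.
σ_v = γz + q = 21.1 × 4.2 + 30 = 118.6 kPa.
σ_h = K_a σ_v = 0.3814 × 118.6 = 45.25 kPa.

45.2 kPa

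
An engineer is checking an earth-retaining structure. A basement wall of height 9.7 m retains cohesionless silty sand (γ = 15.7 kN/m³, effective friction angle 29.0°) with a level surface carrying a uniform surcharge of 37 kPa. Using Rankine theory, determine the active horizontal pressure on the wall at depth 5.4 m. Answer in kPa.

K_a = (1 − sin φ)/(1 + sin φ) = 0.3470.
σ_v = γz + q = 15.7 × 5.4 + 37 = 121.8 kPa.
σ_h = K_a σ_v = 0.3470 × 121.8 = 42.25 kPa.

42.3 kPa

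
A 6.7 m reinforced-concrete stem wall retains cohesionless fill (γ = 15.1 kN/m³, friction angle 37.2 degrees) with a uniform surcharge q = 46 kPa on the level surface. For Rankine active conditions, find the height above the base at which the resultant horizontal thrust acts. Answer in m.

2.77 m

K_a = 0.2464.
Triangular part P₁ = ½K_aγH² = 83.52 at H/3 = 2.233 m; rectangular part P₂ = K_a q H = 75.95 at H/2 = 3.350 m.
ȳ = (P₁·2.233 + P₂·3.350)/(P₁+P₂) = 2.765 m.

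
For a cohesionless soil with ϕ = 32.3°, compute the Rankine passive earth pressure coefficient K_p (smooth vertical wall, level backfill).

3.30

K_p = (1 + sin φ)/(1 − sin φ) = tan²(45° + 32.3°/2) = 3.295.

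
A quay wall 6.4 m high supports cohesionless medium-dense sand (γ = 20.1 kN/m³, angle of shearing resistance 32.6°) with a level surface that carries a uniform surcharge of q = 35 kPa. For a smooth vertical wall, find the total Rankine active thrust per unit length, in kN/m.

K_a = tan²(45° − φ/2) = 0.2997.
Soil triangle: ½ K_a γ H² = 0.5×0.2997×20.1×6.4² = 123.4 kN/m.
Surcharge rectangle: K_a q H = 0.2997×35×6.4 = 67.14 kN/m.
Total = 123.4 + 67.14 = 190.5 kN/m.

191 kN/m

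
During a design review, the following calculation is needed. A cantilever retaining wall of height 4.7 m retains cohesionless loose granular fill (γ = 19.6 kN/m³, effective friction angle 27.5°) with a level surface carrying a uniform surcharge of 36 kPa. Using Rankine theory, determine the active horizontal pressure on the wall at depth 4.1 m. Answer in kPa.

42.8 kPa

K_a = (1 − sin φ)/(1 + sin φ) = 0.3682.
σ_v = γz + q = 19.6 × 4.1 + 36 = 116.4 kPa.
σ_h = K_a σ_v = 0.3682 × 116.4 = 42.85 kPa.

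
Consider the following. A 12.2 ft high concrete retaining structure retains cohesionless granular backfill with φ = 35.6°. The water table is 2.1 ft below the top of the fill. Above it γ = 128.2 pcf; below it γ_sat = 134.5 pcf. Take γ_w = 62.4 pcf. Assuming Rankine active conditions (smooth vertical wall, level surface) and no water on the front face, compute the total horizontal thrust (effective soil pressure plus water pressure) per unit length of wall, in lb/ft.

K_a = tan²(45° − φ/2) = 0.2641.
γ' = 134.5 − 62.4 = 72.10 pcf. Depth below WT = 10.1 ft.
σ'_h at WT = K_a γ d_w = 71.11 psf; at base = 71.11 + K_a γ' × 10.1 = 263.4 psf.
P₁ (0–2.1 ft) = ½×71.11×2.1 = 74.66. P₂ (2.1–12.2 ft) = ½(71.11+263.4)×10.1 = 1689.
P_w = ½ γ_w h₂² = 0.5×62.4×10.1² = 3183. Total = 74.66+1689+3183 = 4947 lb/ft.

4950 lb/ft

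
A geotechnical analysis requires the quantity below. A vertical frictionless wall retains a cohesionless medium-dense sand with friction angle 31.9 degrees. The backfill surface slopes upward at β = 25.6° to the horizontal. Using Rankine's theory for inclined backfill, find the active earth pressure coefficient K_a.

K_a = cos β · (cos β − √(cos²β − cos²φ)) / (cos β + √(cos²β − cos²φ)).
cos β = 0.9018, cos φ = 0.8490, √(cos²β − cos²φ) = 0.3042.
K_a = 0.9018 × (0.9018 − 0.3042)/(0.9018 + 0.3042) = 0.4469.

0.447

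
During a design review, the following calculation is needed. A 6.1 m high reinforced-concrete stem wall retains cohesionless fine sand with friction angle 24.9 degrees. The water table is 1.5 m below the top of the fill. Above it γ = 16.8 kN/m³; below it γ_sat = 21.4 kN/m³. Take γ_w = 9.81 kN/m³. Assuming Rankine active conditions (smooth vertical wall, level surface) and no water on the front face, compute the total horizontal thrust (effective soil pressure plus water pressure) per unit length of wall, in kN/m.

K_a = tan²(45° − φ/2) = 0.4074.
γ' = 21.4 − 9.81 = 11.59 kN/m³. Depth below WT = 4.6 m.
σ'_h at WT = K_a γ d_w = 10.27 kPa; at base = 10.27 + K_a γ' × 4.6 = 31.99 kPa.
P₁ (0–1.5 m) = ½×10.27×1.5 = 7.700. P₂ (1.5–6.1 m) = ½(10.27+31.99)×4.6 = 97.19.
P_w = ½ γ_w h₂² = 0.5×9.81×4.6² = 103.8. Total = 7.700+97.19+103.8 = 208.7 kN/m.

209 kN/m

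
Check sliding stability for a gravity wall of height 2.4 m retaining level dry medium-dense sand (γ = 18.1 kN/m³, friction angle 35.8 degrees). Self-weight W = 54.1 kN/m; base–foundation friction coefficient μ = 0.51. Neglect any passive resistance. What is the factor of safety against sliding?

2.02

K_a = tan²(45° − 35.8°/2) = 0.2619.
P_a = ½K_aγH² = 0.5×0.2619×18.1×2.4² = 13.65 kN/m, acting at H/3 = 0.8000 m above the base.
FS_sliding = μW / P_a = 0.51×54.1 / 13.65 = 2.021.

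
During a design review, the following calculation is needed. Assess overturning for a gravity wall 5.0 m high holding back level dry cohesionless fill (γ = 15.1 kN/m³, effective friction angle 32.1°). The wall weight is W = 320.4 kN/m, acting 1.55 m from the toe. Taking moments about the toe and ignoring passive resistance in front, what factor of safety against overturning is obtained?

K_a = tan²(45° − 32.1°/2) = 0.3060.
P_a = ½K_aγH² = 0.5×0.3060×15.1×5.0² = 57.76 kN/m, acting at H/3 = 1.667 m above the base.
Overturning moment M_o = P_a × H/3 = 57.76 × 1.667 = 96.26.
Resisting moment M_r = W × 1.55 = 320.4 × 1.55 = 496.6.
FS_overturning = M_r/M_o = 496.6/96.26 = 5.159.

5.16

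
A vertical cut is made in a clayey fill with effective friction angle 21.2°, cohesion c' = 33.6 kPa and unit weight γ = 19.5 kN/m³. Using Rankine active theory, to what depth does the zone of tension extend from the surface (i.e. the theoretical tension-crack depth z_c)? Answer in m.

K_a = tan²(45° − 21.2°/2) = 0.4688; √K_a = 0.6847.
The active pressure is zero where K_a γ z = 2c√K_a, so z_c = 2c/(γ√K_a) = 2×33.6/(19.5×0.6847) = 5.033 m.

5.03 m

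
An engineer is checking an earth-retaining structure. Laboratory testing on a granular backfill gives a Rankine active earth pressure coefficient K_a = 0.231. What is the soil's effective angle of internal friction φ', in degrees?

38.7°

K_a = tan²(45° − φ/2) ⇒ 45° − φ/2 = arctan(√0.231) = 25.67°.
φ = 2(45° − 25.67°) = 38.66°.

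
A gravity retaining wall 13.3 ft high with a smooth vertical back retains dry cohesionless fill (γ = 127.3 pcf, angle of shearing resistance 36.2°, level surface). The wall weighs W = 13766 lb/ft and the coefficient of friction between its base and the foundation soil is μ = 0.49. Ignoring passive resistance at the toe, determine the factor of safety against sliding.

K_a = tan²(45° − 36.2°/2) = 0.2574.
P_a = ½K_aγH² = 0.5×0.2574×127.3×13.3² = 2898 lb/ft, acting at H/3 = 4.433 ft above the base.
FS_sliding = μW / P_a = 0.49×13766 / 2898 = 2.328.

2.33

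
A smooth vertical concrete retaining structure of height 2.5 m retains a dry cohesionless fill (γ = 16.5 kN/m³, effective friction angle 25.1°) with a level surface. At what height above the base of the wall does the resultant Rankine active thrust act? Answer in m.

0.833 m

K_a = 0.4043.
The pressure distribution is triangular, so the resultant acts at H/3 above the base = 2.5/3 = 0.8333 m.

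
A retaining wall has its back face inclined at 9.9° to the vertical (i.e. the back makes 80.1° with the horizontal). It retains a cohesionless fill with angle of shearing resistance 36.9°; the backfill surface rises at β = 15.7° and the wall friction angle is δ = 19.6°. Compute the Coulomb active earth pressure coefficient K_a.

K_a = sin²(α+φ) / [sin²α · sin(α−δ) · (1 + √{sin(φ+δ)sin(φ−β) / (sin(α−δ)sin(α+β))})²].
With α = 80.1°, φ = 36.9°, δ = 19.6°, β = 15.7°: K_a = 0.3717.

0.372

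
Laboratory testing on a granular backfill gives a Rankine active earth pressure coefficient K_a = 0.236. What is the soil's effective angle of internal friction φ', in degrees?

38.2°

K_a = tan²(45° − φ/2) ⇒ 45° − φ/2 = arctan(√0.236) = 25.91°.
φ = 2(45° − 25.91°) = 38.18°.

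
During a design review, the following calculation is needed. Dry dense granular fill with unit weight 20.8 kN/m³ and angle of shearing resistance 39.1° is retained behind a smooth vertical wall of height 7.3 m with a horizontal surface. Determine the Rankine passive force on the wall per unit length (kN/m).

2450 kN/m

K_p = tan²(45° + φ/2) = 4.415.
P_p = ½ K_p γ H² = 0.5 × 4.415 × 20.8 × 7.3² = 2447 kN/m.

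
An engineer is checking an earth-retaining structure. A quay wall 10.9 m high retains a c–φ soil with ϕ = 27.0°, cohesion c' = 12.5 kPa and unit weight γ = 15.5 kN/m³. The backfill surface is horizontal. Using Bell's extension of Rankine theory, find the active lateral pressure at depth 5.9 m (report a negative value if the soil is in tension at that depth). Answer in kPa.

K_a = (1 − sin φ)/(1 + sin φ) = 0.3755.
σ_a = K_a γ z − 2c√K_a = 0.3755×15.5×5.9 − 2×12.5×0.6128 = 19.02 kPa.

19.0 kPa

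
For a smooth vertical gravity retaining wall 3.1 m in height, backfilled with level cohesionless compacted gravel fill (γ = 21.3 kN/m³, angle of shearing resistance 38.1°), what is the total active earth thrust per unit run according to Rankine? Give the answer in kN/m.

24.2 kN/m

K_a = tan²(45° − φ/2) = 0.2368.
P_a = ½ K_a γ H² = 0.5 × 0.2368 × 21.3 × 3.1² = 24.24 kN/m.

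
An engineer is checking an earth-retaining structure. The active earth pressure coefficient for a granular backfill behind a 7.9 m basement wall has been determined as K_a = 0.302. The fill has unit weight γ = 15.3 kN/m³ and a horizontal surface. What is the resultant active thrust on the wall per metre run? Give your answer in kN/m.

P = ½ K_a γ H² = 0.5 × 0.302 × 15.3 × 7.9² = 144.2 kN/m.

144 kN/m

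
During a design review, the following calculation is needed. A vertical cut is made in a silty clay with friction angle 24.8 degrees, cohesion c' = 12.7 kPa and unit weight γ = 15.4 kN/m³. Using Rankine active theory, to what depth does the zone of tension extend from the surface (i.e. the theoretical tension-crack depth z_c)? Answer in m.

2.58 m

K_a = tan²(45° − 24.8°/2) = 0.4090; √K_a = 0.6395.
The active pressure is zero where K_a γ z = 2c√K_a, so z_c = 2c/(γ√K_a) = 2×12.7/(15.4×0.6395) = 2.579 m.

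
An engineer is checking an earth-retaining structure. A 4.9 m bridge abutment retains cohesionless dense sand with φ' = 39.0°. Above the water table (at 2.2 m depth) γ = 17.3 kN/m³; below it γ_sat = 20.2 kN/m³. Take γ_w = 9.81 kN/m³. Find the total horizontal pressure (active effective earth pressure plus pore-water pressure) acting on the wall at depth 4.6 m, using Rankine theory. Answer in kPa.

37.9 kPa

K_a = (1 − sin φ)/(1 + sin φ) = 0.2275.
γ' = 20.2 − 9.81 = 10.39 kN/m³.
Effective vertical stress at 4.6 m: σ'_v = 17.3×2.2 + 10.39×2.40 = 63.00 kPa.
σ'_h = K_a σ'_v = 0.2275 × 63.00 = 14.33 kPa; u = γ_w × 2.40 = 23.54 kPa.
Total σ_h = 14.33 + 23.54 = 37.88 kPa.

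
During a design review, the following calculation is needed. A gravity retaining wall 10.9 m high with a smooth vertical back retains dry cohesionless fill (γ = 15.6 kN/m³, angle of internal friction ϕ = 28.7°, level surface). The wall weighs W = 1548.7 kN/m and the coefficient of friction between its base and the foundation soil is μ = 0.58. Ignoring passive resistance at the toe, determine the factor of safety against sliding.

K_a = tan²(45° − 28.7°/2) = 0.3511.
P_a = ½K_aγH² = 0.5×0.3511×15.6×10.9² = 325.4 kN/m, acting at H/3 = 3.633 m above the base.
FS_sliding = μW / P_a = 0.58×1548.7 / 325.4 = 2.760.

2.76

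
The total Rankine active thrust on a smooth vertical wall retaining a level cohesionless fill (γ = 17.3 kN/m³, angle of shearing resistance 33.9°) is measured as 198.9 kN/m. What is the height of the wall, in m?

K_a = 0.2839. P_a = ½ K_a γ H² ⇒ H = √(2P_a/(K_a γ)).
H = √(2×198.9/(0.2839×17.3)) = 9.000 m.

9.00 m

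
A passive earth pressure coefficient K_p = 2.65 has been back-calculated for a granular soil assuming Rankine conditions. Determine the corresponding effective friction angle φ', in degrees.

26.9°

K_p = (1+sin φ)/(1−sin φ) ⇒ sin φ = (K_p − 1)/(K_p + 1) = 0.4521.
φ = arcsin(0.4521) = 26.88°.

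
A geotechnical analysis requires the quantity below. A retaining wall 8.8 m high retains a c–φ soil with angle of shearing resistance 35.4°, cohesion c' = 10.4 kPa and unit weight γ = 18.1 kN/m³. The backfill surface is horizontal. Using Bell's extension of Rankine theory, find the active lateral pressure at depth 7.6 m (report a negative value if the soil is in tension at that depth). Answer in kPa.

K_a = (1 − sin φ)/(1 + sin φ) = 0.2664.
σ_a = K_a γ z − 2c√K_a = 0.2664×18.1×7.6 − 2×10.4×0.5161 = 25.91 kPa.

25.9 kPa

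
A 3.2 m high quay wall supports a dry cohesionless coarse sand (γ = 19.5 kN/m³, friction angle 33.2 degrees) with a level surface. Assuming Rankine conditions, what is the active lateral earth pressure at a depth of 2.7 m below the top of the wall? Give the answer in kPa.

K_a = (1 − sin φ)/(1 + sin φ) = 0.2924.
σ_h = K_a γ z = 0.2924 × 19.5 × 2.7 = 15.39 kPa.

15.4 kPa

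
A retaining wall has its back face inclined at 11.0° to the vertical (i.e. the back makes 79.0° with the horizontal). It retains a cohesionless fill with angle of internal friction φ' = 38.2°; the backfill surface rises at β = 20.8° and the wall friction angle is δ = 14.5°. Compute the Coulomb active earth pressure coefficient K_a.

K_a = sin²(α+φ) / [sin²α · sin(α−δ) · (1 + √{sin(φ+δ)sin(φ−β) / (sin(α−δ)sin(α+β))})²].
With α = 79.0°, φ = 38.2°, δ = 14.5°, β = 20.8°: K_a = 0.3952.

0.395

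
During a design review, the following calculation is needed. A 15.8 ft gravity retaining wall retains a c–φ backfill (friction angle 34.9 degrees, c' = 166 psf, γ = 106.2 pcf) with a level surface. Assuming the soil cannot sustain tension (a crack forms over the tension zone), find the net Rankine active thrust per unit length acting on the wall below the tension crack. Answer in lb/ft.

1390 lb/ft

K_a = 0.2721; √K_a = 0.5217.
Tension-crack depth z_c = 2c/(γ√K_a) = 2×166/(106.2×0.5217) = 5.993 ft.
σ_a at base = K_a γ H − 2c√K_a = 0.2721×106.2×15.8 − 2×166×0.5217 = 283.5 psf.
P_a = ½ × 283.5 × (H − z_c) = 0.5×283.5×9.807 = 1390 lb/ft.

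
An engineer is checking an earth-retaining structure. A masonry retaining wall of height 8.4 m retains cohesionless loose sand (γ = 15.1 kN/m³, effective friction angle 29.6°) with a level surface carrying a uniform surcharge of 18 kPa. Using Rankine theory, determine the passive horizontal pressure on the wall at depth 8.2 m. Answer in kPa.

419 kPa

K_p = (1 + sin φ)/(1 − sin φ) = 2.952.
σ_v = γz + q = 15.1 × 8.2 + 18 = 141.8 kPa.
σ_h = K_p σ_v = 2.952 × 141.8 = 418.7 kPa.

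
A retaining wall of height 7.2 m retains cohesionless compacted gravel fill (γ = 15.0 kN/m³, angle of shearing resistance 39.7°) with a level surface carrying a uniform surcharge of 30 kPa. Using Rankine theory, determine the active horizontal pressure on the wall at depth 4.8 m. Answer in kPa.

22.5 kPa

K_a = (1 − sin φ)/(1 + sin φ) = 0.2204.
σ_v = γz + q = 15.0 × 4.8 + 30 = 102.0 kPa.
σ_h = K_a σ_v = 0.2204 × 102.0 = 22.48 kPa.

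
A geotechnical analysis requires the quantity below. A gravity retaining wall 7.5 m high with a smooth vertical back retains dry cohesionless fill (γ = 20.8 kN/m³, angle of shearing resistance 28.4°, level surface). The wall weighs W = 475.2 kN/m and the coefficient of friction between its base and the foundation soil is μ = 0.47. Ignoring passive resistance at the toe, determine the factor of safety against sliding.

1.07

K_a = tan²(45° − 28.4°/2) = 0.3554.
P_a = ½K_aγH² = 0.5×0.3554×20.8×7.5² = 207.9 kN/m, acting at H/3 = 2.500 m above the base.
FS_sliding = μW / P_a = 0.47×475.2 / 207.9 = 1.074.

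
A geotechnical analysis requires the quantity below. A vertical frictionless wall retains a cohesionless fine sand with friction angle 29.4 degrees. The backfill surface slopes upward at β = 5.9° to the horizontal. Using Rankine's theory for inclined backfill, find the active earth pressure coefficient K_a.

0.347

K_a = cos β · (cos β − √(cos²β − cos²φ)) / (cos β + √(cos²β − cos²φ)).
cos β = 0.9947, cos φ = 0.8712, √(cos²β − cos²φ) = 0.4800.
K_a = 0.9947 × (0.9947 − 0.4800)/(0.9947 + 0.4800) = 0.3472.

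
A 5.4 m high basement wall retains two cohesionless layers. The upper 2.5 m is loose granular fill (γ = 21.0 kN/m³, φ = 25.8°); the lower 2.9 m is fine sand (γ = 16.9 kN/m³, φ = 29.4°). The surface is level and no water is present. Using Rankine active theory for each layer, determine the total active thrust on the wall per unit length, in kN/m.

102 kN/m

K_a1 = tan²(45°−25.8°/2) = 0.3935; K_a2 = tan²(45°−29.4°/2) = 0.3415.
Layer 1: σ at base = K_a1 γ₁ h₁ = 20.66 kPa; P₁ = ½×20.66×2.5 = 25.82.
Layer 2: σ_v at top = γ₁h₁ = 52.50; σ_h top = K_a2×52.50 = 17.93; σ_h base = K_a2×(52.50+16.9×2.9) = 34.66.
P₂ = ½(17.93+34.66)×2.9 = 76.25. Total P_a = 25.82+76.25 = 102.1 kN/m.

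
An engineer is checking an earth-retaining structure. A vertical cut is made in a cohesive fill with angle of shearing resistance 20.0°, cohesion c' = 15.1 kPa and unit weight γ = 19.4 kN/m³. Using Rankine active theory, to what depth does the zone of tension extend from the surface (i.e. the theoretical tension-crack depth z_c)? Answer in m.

2.22 m

K_a = tan²(45° − 20.0°/2) = 0.4903; √K_a = 0.7002.
The active pressure is zero where K_a γ z = 2c√K_a, so z_c = 2c/(γ√K_a) = 2×15.1/(19.4×0.7002) = 2.223 m.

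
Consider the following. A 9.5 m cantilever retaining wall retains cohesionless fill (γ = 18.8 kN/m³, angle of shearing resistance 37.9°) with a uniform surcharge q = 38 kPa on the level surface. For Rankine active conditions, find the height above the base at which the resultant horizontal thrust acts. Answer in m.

K_a = 0.2389.
Triangular part P₁ = ½K_aγH² = 202.7 at H/3 = 3.167 m; rectangular part P₂ = K_a q H = 86.26 at H/2 = 4.750 m.
ȳ = (P₁·3.167 + P₂·4.750)/(P₁+P₂) = 3.639 m.

3.64 m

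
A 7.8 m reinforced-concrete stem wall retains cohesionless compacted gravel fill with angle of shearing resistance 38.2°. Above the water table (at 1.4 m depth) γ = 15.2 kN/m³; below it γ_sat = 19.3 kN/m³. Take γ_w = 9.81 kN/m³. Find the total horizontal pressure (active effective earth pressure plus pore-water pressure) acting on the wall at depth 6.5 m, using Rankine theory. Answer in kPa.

K_a = (1 − sin φ)/(1 + sin φ) = 0.2358.
γ' = 19.3 − 9.81 = 9.490 kN/m³.
Effective vertical stress at 6.5 m: σ'_v = 15.2×1.4 + 9.490×5.10 = 69.68 kPa.
σ'_h = K_a σ'_v = 0.2358 × 69.68 = 16.43 kPa; u = γ_w × 5.10 = 50.03 kPa.
Total σ_h = 16.43 + 50.03 = 66.46 kPa.

66.5 kPa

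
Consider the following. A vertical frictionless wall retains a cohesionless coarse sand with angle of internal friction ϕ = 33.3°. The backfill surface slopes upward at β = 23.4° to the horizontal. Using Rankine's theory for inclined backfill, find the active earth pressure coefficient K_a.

K_a = cos β · (cos β − √(cos²β − cos²φ)) / (cos β + √(cos²β − cos²φ)).
cos β = 0.9178, cos φ = 0.8358, √(cos²β − cos²φ) = 0.3791.
K_a = 0.9178 × (0.9178 − 0.3791)/(0.9178 + 0.3791) = 0.3812.

0.381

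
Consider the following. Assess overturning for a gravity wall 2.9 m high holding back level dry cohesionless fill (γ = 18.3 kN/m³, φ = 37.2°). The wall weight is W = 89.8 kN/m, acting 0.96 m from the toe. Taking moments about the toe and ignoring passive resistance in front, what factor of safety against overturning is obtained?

K_a = tan²(45° − 37.2°/2) = 0.2464.
P_a = ½K_aγH² = 0.5×0.2464×18.3×2.9² = 18.96 kN/m, acting at H/3 = 0.9667 m above the base.
Overturning moment M_o = P_a × H/3 = 18.96 × 0.9667 = 18.33.
Resisting moment M_r = W × 0.96 = 89.8 × 0.96 = 86.21.
FS_overturning = M_r/M_o = 86.21/18.33 = 4.703.

4.70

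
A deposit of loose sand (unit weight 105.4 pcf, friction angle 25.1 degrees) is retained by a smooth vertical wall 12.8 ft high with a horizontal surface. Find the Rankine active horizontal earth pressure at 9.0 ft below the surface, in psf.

384 psf

K_a = (1 − sin φ)/(1 + sin φ) = 0.4043.
σ_h = K_a γ z = 0.4043 × 105.4 × 9.0 = 383.5 psf.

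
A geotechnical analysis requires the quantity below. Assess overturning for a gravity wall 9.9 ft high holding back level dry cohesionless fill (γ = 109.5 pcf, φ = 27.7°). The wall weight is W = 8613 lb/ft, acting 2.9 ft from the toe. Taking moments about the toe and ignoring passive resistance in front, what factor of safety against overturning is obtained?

K_a = tan²(45° − 27.7°/2) = 0.3653.
P_a = ½K_aγH² = 0.5×0.3653×109.5×9.9² = 1960 lb/ft, acting at H/3 = 3.300 ft above the base.
Overturning moment M_o = P_a × H/3 = 1960 × 3.300 = 6469.
Resisting moment M_r = W × 2.9 = 8613 × 2.9 = 24980.
FS_overturning = M_r/M_o = 24980/6469 = 3.861.

3.86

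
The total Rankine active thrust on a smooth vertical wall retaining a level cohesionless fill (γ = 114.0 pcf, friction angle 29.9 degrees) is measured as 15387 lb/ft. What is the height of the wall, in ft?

28.4 ft

K_a = 0.3347. P_a = ½ K_a γ H² ⇒ H = √(2P_a/(K_a γ)).
H = √(2×15387/(0.3347×114.0)) = 28.40 ft.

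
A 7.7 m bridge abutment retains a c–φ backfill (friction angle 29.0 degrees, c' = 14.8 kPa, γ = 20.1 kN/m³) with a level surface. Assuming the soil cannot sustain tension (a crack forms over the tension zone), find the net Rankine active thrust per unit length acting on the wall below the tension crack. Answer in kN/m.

K_a = 0.3470; √K_a = 0.5890.
Tension-crack depth z_c = 2c/(γ√K_a) = 2×14.8/(20.1×0.5890) = 2.500 m.
σ_a at base = K_a γ H − 2c√K_a = 0.3470×20.1×7.7 − 2×14.8×0.5890 = 36.27 kPa.
P_a = ½ × 36.27 × (H − z_c) = 0.5×36.27×5.200 = 94.29 kN/m.

94.3 kN/m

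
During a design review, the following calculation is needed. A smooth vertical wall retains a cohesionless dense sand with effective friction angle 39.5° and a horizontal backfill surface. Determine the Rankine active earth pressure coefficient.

K_a = tan²(45° − φ/2) = tan²(25.25°) = 0.2224.

0.222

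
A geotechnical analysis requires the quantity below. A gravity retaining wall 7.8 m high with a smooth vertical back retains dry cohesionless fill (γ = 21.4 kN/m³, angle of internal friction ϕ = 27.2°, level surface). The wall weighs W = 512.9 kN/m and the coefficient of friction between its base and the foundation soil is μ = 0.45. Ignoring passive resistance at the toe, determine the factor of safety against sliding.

0.952

K_a = tan²(45° − 27.2°/2) = 0.3726.
P_a = ½K_aγH² = 0.5×0.3726×21.4×7.8² = 242.6 kN/m, acting at H/3 = 2.600 m above the base.
FS_sliding = μW / P_a = 0.45×512.9 / 242.6 = 0.9516.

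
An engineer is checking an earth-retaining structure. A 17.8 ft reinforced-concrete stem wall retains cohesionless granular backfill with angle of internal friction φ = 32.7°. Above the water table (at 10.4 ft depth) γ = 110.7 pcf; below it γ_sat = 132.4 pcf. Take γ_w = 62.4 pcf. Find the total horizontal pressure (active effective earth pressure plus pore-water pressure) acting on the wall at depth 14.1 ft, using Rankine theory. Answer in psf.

K_a = (1 − sin φ)/(1 + sin φ) = 0.2985.
γ' = 132.4 − 62.4 = 70.00 pcf.
Effective vertical stress at 14.1 ft: σ'_v = 110.7×10.4 + 70.00×3.70 = 1410 psf.
σ'_h = K_a σ'_v = 0.2985 × 1410 = 421.0 psf; u = γ_w × 3.70 = 230.9 psf.
Total σ_h = 421.0 + 230.9 = 651.8 psf.

652 psf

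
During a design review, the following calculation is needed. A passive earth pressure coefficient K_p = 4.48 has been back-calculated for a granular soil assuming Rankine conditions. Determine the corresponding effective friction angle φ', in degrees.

K_p = (1+sin φ)/(1−sin φ) ⇒ sin φ = (K_p − 1)/(K_p + 1) = 0.6350.
φ = arcsin(0.6350) = 39.42°.

39.4°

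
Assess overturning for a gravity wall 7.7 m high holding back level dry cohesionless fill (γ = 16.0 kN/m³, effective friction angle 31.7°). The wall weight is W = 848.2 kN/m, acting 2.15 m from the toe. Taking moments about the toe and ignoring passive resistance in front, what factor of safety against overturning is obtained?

4.82

K_a = tan²(45° − 31.7°/2) = 0.3111.
P_a = ½K_aγH² = 0.5×0.3111×16.0×7.7² = 147.5 kN/m, acting at H/3 = 2.567 m above the base.
Overturning moment M_o = P_a × H/3 = 147.5 × 2.567 = 378.7.
Resisting moment M_r = W × 2.15 = 848.2 × 2.15 = 1824.
FS_overturning = M_r/M_o = 1824/378.7 = 4.815.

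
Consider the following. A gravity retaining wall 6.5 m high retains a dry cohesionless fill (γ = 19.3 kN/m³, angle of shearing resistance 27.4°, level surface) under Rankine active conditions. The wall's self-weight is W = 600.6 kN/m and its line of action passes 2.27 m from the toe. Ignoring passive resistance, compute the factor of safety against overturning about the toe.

4.17

K_a = tan²(45° − 27.4°/2) = 0.3697.
P_a = ½K_aγH² = 0.5×0.3697×19.3×6.5² = 150.7 kN/m, acting at H/3 = 2.167 m above the base.
Overturning moment M_o = P_a × H/3 = 150.7 × 2.167 = 326.6.
Resisting moment M_r = W × 2.27 = 600.6 × 2.27 = 1363.
FS_overturning = M_r/M_o = 1363/326.6 = 4.175.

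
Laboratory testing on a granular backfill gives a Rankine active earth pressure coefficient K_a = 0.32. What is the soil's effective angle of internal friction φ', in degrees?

31.0°

K_a = tan²(45° − φ/2) ⇒ 45° − φ/2 = arctan(√0.32) = 29.50°.
φ = 2(45° − 29.50°) = 31.01°.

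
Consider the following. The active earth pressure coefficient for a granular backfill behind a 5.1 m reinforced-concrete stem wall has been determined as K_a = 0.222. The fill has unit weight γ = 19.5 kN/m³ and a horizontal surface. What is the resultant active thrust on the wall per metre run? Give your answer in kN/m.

P = ½ K_a γ H² = 0.5 × 0.222 × 19.5 × 5.1² = 56.30 kN/m.

56.3 kN/m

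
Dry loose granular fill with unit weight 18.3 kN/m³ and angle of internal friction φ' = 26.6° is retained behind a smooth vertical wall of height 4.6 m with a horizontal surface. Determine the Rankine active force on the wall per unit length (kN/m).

73.9 kN/m

K_a = tan²(45° − φ/2) = 0.3814.
P_a = ½ K_a γ H² = 0.5 × 0.3814 × 18.3 × 4.6² = 73.85 kN/m.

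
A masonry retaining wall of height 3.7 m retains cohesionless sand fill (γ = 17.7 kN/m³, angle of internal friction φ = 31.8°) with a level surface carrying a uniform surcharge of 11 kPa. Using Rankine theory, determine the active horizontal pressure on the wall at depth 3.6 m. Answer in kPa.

23.1 kPa

K_a = (1 − sin φ)/(1 + sin φ) = 0.3098.
σ_v = γz + q = 17.7 × 3.6 + 11 = 74.72 kPa.
σ_h = K_a σ_v = 0.3098 × 74.72 = 23.15 kPa.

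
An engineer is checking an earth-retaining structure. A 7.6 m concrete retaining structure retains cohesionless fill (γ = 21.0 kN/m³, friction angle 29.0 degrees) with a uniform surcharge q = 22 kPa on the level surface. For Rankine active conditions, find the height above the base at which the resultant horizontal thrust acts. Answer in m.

K_a = 0.3470.
Triangular part P₁ = ½K_aγH² = 210.4 at H/3 = 2.533 m; rectangular part P₂ = K_a q H = 58.01 at H/2 = 3.800 m.
ȳ = (P₁·2.533 + P₂·3.800)/(P₁+P₂) = 2.807 m.

2.81 m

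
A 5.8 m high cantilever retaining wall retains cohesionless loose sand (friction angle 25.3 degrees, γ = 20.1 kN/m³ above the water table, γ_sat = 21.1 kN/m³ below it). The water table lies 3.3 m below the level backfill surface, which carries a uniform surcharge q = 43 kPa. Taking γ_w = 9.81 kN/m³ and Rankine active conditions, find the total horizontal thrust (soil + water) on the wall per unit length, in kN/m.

255 kN/m

K_a = tan²(45° − φ/2) = 0.4012.
γ' = 21.1 − 9.81 = 11.29 kN/m³. h₂ = H − d_w = 2.5 m.
σ'_h: at surface K_a·q = 17.25; at WT K_a(q+γd_w) = 43.86; at base K_a(q+γd_w+γ'h₂) = 55.19 kPa.
P₁ = ½(17.25+43.86)×3.3 = 100.8; P₂ = ½(43.86+55.19)×2.5 = 123.8; P_w = ½γ_w h₂² = 30.66.
Total = 100.8+123.8+30.66 = 255.3 kN/m.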